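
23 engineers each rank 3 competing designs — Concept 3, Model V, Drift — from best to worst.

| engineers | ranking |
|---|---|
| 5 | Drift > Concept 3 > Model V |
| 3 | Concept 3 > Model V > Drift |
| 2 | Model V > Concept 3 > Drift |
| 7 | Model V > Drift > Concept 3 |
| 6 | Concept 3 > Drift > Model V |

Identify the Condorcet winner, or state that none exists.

none

Head-to-head results (23 engineers):
Concept 3 vs Model V: 5+3+6 = 14 for Concept 3, 9 for Model V — Concept 3 by 14–9.
Concept 3 vs Drift: Concept 3 is ranked higher on 3+2+6 = 11 ballots, Drift on 12. Drift wins 12–11.
Model V vs Drift: Model V, 12–11.
Each design drops at least one matchup (Concept 3 loses to Drift; Model V loses to Concept 3; Drift loses to Model V); the cycle Concept 3 > Model V > Drift > Concept 3 rules out a Condorcet winner.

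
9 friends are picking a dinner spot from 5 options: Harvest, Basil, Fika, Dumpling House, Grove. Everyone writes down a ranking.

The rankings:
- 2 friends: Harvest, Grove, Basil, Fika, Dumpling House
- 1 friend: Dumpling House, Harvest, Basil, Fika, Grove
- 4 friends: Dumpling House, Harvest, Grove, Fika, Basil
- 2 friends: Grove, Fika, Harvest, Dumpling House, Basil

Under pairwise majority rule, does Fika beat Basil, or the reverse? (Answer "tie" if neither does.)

Fika

Ballots ranking Fika above Basil: 4 + 2 = 6.
Ballots ranking Basil above Fika: 9 − 6 = 3.
Fika wins the head-to-head 6–3.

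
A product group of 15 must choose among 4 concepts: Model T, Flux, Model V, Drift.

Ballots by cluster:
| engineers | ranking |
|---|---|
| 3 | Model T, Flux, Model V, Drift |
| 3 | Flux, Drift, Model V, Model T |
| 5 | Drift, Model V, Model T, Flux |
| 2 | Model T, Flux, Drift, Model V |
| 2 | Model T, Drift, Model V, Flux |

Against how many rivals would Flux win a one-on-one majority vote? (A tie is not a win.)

Flux against each rival (15 engineers):
Flux vs Model T: Model T, 12–3.
Flux vs Model V: Flux preferred on 3+3+2 = 8 ballots; Flux wins 8–7.
Flux vs Drift: Flux wins 8–7.
Flux beats Model V, Drift; loses to Model T — 2 pairwise wins.

2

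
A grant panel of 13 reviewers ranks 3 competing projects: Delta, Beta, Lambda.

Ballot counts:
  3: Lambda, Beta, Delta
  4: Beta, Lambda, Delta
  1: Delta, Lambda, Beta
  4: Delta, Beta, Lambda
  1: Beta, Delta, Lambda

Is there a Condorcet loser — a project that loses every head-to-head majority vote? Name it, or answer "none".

Head-to-head results (13 reviewers):
Delta vs Beta: Delta is ranked higher on 1+4 = 5 ballots, Beta on 8. Beta wins 8–5.
Delta vs Lambda: 6 to 7, Lambda.
Beta vs Lambda: Beta, 9–4.
Delta is beaten in every head-to-head and is the Condorcet loser.

Delta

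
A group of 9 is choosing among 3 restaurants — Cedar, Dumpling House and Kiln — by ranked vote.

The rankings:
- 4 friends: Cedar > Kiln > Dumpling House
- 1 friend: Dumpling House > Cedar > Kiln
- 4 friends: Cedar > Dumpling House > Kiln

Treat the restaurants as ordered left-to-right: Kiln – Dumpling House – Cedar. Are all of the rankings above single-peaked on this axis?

Axis positions: Kiln=1, Dumpling House=2, Cedar=3.
Type 1: ranking walks positions 3-1-2; Kiln is ranked above Dumpling House even though Dumpling House lies between Kiln and the peak Cedar on the axis — preferences dip and rise again. Not single-peaked.
Type 2 (peak Dumpling House at position 2): ranking walks positions 2-3-1, expanding outward from the peak — single-peaked.
Type 3 (peak Cedar at position 3): ranking walks positions 3-2-1, expanding outward from the peak — single-peaked.
Type 1 violates single-peakedness, so the profile is not single-peaked on this axis.

no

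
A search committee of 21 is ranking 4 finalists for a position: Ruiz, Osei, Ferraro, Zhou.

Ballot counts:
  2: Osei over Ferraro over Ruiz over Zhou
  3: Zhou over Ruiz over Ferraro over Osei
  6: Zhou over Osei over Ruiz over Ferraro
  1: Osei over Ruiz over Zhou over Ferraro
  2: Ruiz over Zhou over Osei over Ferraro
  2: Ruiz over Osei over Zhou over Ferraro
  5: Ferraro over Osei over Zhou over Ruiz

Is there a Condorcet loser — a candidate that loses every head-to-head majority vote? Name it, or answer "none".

Ferraro

Head-to-head results (21 committee members):
Ruiz vs Osei: Osei, 14–7.
Ruiz vs Ferraro: Ruiz, 14–7.
Ruiz vs Zhou: Ruiz is ranked higher on 2+1+2+2 = 7 ballots, Zhou on 14. Zhou wins 14–7.
Osei vs Ferraro: Osei preferred on 2+6+1+2+2 = 13 ballots; Osei wins 13–8.
Osei vs Zhou: 10 to 11, Zhou.
Ferraro vs Zhou: 2+5 = 7 for Ferraro, 14 for Zhou — Zhou by 14–7.
Ferraro loses to every other candidate — it is the Condorcet loser.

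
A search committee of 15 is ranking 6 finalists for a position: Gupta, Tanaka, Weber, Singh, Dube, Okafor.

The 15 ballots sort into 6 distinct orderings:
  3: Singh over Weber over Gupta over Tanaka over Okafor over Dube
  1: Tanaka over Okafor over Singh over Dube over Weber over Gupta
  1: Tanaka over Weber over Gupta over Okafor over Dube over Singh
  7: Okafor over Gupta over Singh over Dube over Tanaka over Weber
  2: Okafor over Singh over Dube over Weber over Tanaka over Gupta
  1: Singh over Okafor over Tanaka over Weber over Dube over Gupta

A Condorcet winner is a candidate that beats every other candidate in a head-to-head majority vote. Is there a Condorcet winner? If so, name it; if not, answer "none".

Okafor

Head-to-head results (15 committee members):
Gupta vs Tanaka: 3+7 = 10 for Gupta, 5 for Tanaka — Gupta by 10–5.
Gupta vs Weber: Gupta preferred on 7 ballots; Weber wins 8–7.
Gupta vs Singh: 8 to 7, Gupta.
Gupta–Dube: Gupta 11–4.
Gupta vs Okafor: 3+1 = 4 for Gupta, 11 for Okafor — Okafor by 11–4.
Tanaka vs Weber: 10 to 5, Tanaka.
Tanaka vs Singh: Singh wins 13–2.
Tanaka vs Dube: Tanaka preferred on 3+1+1+1 = 6 ballots; Dube wins 9–6.
Tanaka vs Okafor: Tanaka is ranked higher on 3+1+1 = 5 ballots, Okafor on 10. Okafor wins 10–5.
Weber vs Singh: Singh wins 14–1.
Weber vs Dube: Dube wins 10–5.
Weber vs Okafor: 4 to 11, Okafor.
Singh vs Dube: Singh is ranked higher on 3+1+7+2+1 = 14 ballots, Dube on 1. Singh wins 14–1.
Singh vs Okafor: Singh is ranked higher on 3+1 = 4 ballots, Okafor on 11. Okafor wins 11–4.
Dube vs Okafor: 0 to 15, Okafor.
Okafor wins every pairwise contest, so Okafor is the Condorcet winner.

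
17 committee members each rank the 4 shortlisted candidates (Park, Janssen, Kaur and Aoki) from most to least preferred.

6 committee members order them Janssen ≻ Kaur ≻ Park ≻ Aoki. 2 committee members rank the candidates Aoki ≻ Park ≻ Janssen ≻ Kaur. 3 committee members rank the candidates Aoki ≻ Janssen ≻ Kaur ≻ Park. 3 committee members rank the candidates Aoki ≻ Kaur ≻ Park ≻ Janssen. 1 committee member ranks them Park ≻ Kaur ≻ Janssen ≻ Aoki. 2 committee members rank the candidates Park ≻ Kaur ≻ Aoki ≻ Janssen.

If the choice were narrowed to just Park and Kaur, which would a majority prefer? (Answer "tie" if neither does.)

Ballots ranking Park above Kaur: 2 + 1 + 2 = 5.
Ballots ranking Kaur above Park: 17 − 5 = 12.
Kaur wins the head-to-head 12–5.

Kaur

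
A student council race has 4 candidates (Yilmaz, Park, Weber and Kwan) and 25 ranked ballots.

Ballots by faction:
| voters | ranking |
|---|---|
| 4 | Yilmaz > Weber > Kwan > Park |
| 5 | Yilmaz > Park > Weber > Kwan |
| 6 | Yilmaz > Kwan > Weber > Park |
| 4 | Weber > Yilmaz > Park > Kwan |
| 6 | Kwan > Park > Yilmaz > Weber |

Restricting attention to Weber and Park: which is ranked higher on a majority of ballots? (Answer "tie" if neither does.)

Weber

Ballots ranking Weber above Park: 4 + 6 + 4 = 14.
Ballots ranking Park above Weber: 25 − 14 = 11.
Weber wins the head-to-head 14–11.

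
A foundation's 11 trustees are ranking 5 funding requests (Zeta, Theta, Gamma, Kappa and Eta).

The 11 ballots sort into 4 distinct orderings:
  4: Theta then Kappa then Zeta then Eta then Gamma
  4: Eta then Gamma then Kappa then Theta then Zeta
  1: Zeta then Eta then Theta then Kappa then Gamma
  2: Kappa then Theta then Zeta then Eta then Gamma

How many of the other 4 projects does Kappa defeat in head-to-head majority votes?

4

Kappa against each rival (11 reviewers):
Kappa–Zeta: Kappa 10–1.
Kappa vs Theta: Kappa wins 6–5.
Kappa vs Gamma: Kappa, 7–4.
Kappa vs Eta: Kappa is ranked higher on 4+2 = 6 ballots, Eta on 5. Kappa wins 6–5.
Kappa beats Zeta, Theta, Gamma, Eta — 4 pairwise wins.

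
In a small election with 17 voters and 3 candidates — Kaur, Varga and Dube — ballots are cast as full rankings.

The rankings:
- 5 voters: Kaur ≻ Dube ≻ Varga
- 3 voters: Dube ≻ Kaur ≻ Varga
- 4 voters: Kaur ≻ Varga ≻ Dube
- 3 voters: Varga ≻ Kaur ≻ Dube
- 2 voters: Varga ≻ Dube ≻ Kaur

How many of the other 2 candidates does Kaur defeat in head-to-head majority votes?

2

Kaur against each rival (17 voters):
Kaur vs Varga: Kaur is ranked higher on 5+3+4 = 12 ballots, Varga on 5. Kaur wins 12–5.
Kaur vs Dube: Kaur wins 12–5.
Kaur beats Varga, Dube — 2 pairwise wins.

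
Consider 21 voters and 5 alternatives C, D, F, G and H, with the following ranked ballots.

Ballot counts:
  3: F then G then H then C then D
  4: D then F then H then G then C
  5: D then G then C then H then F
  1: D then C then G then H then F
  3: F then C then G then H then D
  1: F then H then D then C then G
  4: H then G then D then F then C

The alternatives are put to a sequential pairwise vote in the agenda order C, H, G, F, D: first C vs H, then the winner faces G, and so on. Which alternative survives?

D

Round 1: C vs H — 9–12, H advances.
Round 2: H vs G — 9–12, G advances.
Round 3: G vs F — 10–11, F advances.
Round 4: F vs D — 7–14, D advances.
D survives the agenda.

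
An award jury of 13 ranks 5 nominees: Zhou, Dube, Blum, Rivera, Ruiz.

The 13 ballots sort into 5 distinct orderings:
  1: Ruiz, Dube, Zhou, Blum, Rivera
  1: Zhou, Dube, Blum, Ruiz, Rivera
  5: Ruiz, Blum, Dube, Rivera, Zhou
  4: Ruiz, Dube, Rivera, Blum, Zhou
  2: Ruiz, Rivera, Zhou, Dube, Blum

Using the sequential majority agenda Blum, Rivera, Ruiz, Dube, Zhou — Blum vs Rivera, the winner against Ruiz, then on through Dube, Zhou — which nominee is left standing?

Round 1: Blum vs Rivera — 7–6, Blum advances.
Round 2: Blum vs Ruiz — 1–12, Ruiz advances.
Round 3: Ruiz vs Dube — 12–1, Ruiz advances.
Round 4: Ruiz vs Zhou — 12–1, Ruiz advances.
The agenda winner is Ruiz.

Ruiz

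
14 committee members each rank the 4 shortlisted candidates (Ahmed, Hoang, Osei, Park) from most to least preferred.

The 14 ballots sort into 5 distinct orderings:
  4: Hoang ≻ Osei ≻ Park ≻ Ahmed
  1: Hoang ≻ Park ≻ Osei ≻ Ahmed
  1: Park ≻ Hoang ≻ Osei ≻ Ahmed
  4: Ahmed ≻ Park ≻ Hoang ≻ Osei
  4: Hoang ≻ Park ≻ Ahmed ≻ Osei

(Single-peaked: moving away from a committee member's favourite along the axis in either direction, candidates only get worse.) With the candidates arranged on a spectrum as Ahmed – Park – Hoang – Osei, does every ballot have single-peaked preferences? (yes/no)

Axis positions: Ahmed=1, Park=2, Hoang=3, Osei=4.
Group 1 (peak Hoang at position 3): ranking walks positions 3-4-2-1, expanding outward from the peak — single-peaked.
Group 2 (peak Hoang at position 3): ranking walks positions 3-2-4-1, expanding outward from the peak — single-peaked.
Group 3 (peak Park at position 2): ranking walks positions 2-3-4-1, expanding outward from the peak — single-peaked.
Group 4 (peak Ahmed at position 1): ranking walks positions 1-2-3-4, expanding outward from the peak — single-peaked.
Group 5 (peak Hoang at position 3): ranking walks positions 3-2-1-4, expanding outward from the peak — single-peaked.
Every ranking is single-peaked on this axis.

yes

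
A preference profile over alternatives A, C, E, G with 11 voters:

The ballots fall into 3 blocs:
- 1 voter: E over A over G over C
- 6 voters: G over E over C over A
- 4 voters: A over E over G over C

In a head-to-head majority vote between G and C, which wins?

Ballots ranking G above C: 1 + 6 + 4 = 11.
Ballots ranking C above G: 11 − 11 = 0.
G wins the head-to-head 11–0.

G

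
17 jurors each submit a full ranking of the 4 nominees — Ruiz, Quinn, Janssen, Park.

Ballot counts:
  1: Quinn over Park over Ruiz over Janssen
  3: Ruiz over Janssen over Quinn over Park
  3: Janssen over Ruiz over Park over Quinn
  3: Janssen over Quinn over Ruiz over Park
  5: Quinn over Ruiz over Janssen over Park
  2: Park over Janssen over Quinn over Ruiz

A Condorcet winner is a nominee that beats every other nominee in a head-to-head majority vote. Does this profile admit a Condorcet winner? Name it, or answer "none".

none

Check each pair by majority over 17 ballots:
Ruiz vs Quinn: Quinn wins 11–6.
Ruiz–Janssen: Ruiz 9–8.
Ruiz vs Park: Ruiz wins 14–3.
Quinn vs Janssen: Janssen, 11–6.
Quinn vs Park: Quinn, 12–5.
Janssen vs Park: Janssen wins 14–3.
No nominee is unbeaten: Ruiz loses to Quinn; Quinn loses to Janssen; Janssen loses to Ruiz; Park loses to Ruiz. In particular Ruiz → Janssen → Quinn → Ruiz is a majority cycle — no Condorcet winner exists.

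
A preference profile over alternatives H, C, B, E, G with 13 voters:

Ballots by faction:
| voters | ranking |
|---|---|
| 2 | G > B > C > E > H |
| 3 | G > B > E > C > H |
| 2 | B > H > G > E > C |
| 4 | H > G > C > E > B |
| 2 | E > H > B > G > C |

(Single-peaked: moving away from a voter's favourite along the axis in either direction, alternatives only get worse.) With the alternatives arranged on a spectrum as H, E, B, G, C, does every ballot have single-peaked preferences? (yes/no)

Axis positions: H=1, E=2, B=3, G=4, C=5.
Faction 1 (peak G at position 4): ranking walks positions 4-3-5-2-1, expanding outward from the peak — single-peaked.
Faction 2 (peak G at position 4): ranking walks positions 4-3-2-5-1, expanding outward from the peak — single-peaked.
Faction 3: ranking walks positions 3-1-4-2-5; H is ranked above E even though E lies between H and the peak B on the axis — preferences dip and rise again. Not single-peaked.
Faction 4: ranking walks positions 1-4-5-2-3; G is ranked above E even though E lies between G and the peak H on the axis — preferences dip and rise again. Not single-peaked.
Faction 5 (peak E at position 2): ranking walks positions 2-1-3-4-5, expanding outward from the peak — single-peaked.
Faction 3 violates single-peakedness, so the profile is not single-peaked on this axis.

no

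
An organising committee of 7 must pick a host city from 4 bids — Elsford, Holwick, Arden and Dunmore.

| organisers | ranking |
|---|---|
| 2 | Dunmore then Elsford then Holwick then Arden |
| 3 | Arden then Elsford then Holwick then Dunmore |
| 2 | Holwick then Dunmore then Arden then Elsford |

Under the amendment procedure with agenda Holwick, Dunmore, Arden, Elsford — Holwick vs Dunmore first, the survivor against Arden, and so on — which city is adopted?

Elsford

Round 1: Holwick vs Dunmore — 5–2, Holwick advances.
Round 2: Holwick vs Arden — 4–3, Holwick advances.
Round 3: Holwick vs Elsford — 2–5, Elsford advances.
Elsford survives the agenda.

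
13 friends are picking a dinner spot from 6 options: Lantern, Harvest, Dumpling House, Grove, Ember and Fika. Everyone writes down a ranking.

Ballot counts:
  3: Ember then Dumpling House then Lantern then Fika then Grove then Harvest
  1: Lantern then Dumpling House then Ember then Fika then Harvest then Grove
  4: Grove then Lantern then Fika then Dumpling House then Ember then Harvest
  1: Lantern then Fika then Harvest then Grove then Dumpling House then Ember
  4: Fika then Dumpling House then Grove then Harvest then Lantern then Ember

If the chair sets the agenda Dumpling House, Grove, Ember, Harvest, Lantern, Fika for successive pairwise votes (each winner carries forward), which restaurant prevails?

Round 1: Dumpling House vs Grove — 8–5, Dumpling House advances.
Round 2: Dumpling House vs Ember — 10–3, Dumpling House advances.
Round 3: Dumpling House vs Harvest — 12–1, Dumpling House advances.
Round 4: Dumpling House vs Lantern — 7–6, Dumpling House advances.
Round 5: Dumpling House vs Fika — 4–9, Fika advances.
The agenda winner is Fika.

Fika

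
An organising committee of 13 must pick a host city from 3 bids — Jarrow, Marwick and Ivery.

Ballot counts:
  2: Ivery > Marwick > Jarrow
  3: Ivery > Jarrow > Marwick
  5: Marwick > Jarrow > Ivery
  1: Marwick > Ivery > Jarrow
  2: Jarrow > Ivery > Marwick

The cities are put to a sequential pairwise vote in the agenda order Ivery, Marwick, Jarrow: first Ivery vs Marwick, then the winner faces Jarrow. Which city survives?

Round 1: Ivery vs Marwick — 7–6, Ivery advances.
Round 2: Ivery vs Jarrow — 6–7, Jarrow advances.
Jarrow survives the agenda.

Jarrow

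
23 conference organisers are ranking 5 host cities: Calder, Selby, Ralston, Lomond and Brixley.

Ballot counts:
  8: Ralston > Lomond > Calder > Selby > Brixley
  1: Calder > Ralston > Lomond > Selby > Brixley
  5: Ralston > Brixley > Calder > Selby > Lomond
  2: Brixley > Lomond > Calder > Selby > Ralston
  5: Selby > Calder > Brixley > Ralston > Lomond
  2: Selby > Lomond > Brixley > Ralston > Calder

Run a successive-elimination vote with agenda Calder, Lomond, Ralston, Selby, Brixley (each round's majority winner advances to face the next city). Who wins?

Round 1: Calder vs Lomond — 11–12, Lomond advances.
Round 2: Lomond vs Ralston — 4–19, Ralston advances.
Round 3: Ralston vs Selby — 14–9, Ralston advances.
Round 4: Ralston vs Brixley — 14–9, Ralston advances.
The agenda winner is Ralston.

Ralston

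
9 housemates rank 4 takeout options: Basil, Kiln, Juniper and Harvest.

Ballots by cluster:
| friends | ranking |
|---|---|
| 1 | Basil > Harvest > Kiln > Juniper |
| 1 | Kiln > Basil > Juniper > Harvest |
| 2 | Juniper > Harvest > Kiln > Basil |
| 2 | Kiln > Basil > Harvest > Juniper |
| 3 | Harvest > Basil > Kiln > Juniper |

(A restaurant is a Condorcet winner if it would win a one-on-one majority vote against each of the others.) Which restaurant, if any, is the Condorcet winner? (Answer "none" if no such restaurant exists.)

Check each pair by majority over 9 ballots:
Basil–Kiln: Kiln 5–4.
Basil vs Juniper: Basil, 7–2.
Basil vs Harvest: Harvest wins 5–4.
Kiln vs Juniper: Kiln, 7–2.
Kiln vs Harvest: Harvest, 6–3.
Juniper vs Harvest: Harvest, 6–3.
Harvest wins every pairwise contest, so Harvest is the Condorcet winner.

Harvest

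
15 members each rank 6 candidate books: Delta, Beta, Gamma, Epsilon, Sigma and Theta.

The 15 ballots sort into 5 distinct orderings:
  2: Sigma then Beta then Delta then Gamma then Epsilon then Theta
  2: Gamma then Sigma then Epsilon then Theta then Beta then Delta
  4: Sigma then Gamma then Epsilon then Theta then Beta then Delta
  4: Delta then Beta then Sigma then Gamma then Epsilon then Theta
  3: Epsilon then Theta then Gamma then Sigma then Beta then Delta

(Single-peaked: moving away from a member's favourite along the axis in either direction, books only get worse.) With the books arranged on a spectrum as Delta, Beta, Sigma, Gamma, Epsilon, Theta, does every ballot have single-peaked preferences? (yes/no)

yes

Axis positions: Delta=1, Beta=2, Sigma=3, Gamma=4, Epsilon=5, Theta=6.
Cluster 1 (peak Sigma at position 3): ranking walks positions 3-2-1-4-5-6, expanding outward from the peak — single-peaked.
Cluster 2 (peak Gamma at position 4): ranking walks positions 4-3-5-6-2-1, expanding outward from the peak — single-peaked.
Cluster 3 (peak Sigma at position 3): ranking walks positions 3-4-5-6-2-1, expanding outward from the peak — single-peaked.
Cluster 4 (peak Delta at position 1): ranking walks positions 1-2-3-4-5-6, expanding outward from the peak — single-peaked.
Cluster 5 (peak Epsilon at position 5): ranking walks positions 5-6-4-3-2-1, expanding outward from the peak — single-peaked.
Every ranking is single-peaked on this axis.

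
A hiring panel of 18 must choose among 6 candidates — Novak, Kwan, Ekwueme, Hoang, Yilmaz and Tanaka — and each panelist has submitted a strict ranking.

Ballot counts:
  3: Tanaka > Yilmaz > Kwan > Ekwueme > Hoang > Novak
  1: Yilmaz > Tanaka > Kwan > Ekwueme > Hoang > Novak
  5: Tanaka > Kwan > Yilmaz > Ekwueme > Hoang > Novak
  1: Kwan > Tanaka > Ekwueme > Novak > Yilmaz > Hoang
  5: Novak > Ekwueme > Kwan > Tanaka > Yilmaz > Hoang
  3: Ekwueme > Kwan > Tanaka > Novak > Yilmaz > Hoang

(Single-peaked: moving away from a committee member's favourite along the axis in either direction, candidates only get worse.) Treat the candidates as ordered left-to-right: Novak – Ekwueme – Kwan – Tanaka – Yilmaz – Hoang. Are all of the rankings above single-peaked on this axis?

yes

Axis positions: Novak=1, Ekwueme=2, Kwan=3, Tanaka=4, Yilmaz=5, Hoang=6.
Faction 1 (peak Tanaka at position 4): ranking walks positions 4-5-3-2-6-1, expanding outward from the peak — single-peaked.
Faction 2 (peak Yilmaz at position 5): ranking walks positions 5-4-3-2-6-1, expanding outward from the peak — single-peaked.
Faction 3 (peak Tanaka at position 4): ranking walks positions 4-3-5-2-6-1, expanding outward from the peak — single-peaked.
Faction 4 (peak Kwan at position 3): ranking walks positions 3-4-2-1-5-6, expanding outward from the peak — single-peaked.
Faction 5 (peak Novak at position 1): ranking walks positions 1-2-3-4-5-6, expanding outward from the peak — single-peaked.
Faction 6 (peak Ekwueme at position 2): ranking walks positions 2-3-4-1-5-6, expanding outward from the peak — single-peaked.
Every ranking is single-peaked on this axis.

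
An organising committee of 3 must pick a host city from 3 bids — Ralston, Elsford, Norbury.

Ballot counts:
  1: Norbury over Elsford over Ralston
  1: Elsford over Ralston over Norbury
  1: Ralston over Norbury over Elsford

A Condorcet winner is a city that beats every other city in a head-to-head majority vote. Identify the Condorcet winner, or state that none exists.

none

Head-to-head results (3 organisers):
Ralston vs Elsford: Elsford wins 2–1.
Ralston vs Norbury: Ralston wins 2–1.
Elsford vs Norbury: Norbury, 2–1.
No city is unbeaten: Ralston loses to Elsford; Elsford loses to Norbury; Norbury loses to Ralston. In particular Ralston → Norbury → Elsford → Ralston is a majority cycle — no Condorcet winner exists.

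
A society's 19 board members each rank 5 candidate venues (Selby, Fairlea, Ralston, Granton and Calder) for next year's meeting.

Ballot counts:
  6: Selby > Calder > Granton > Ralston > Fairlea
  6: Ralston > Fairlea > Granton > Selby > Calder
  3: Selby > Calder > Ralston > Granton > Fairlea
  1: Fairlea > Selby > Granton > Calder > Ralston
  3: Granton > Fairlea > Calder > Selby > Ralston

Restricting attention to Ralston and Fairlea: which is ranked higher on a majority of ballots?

Ralston

Ballots ranking Ralston above Fairlea: 6 + 6 + 3 = 15.
Ballots ranking Fairlea above Ralston: 19 − 15 = 4.
Ralston wins the head-to-head 15–4.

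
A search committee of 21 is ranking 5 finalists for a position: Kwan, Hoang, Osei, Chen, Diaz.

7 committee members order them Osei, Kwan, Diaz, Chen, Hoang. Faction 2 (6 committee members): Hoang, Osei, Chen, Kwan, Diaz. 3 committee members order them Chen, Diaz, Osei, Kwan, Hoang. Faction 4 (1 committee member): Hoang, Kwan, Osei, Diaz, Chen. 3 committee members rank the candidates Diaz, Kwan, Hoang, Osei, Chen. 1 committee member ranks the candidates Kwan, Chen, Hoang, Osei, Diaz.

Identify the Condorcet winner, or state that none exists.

none

Check each pair by majority over 21 ballots:
Kwan–Hoang: Kwan 14–7.
Kwan vs Osei: Osei, 16–5.
Kwan vs Chen: Kwan, 12–9.
Kwan vs Diaz: Kwan, 15–6.
Hoang–Osei: Hoang 11–10.
Hoang vs Chen: Chen, 11–10.
Hoang vs Diaz: Diaz wins 13–8.
Osei vs Chen: Osei, 17–4.
Osei vs Diaz: Osei, 15–6.
Chen–Diaz: Diaz 11–10.
Every candidate loses at least once (Kwan loses to Osei; Hoang loses to Kwan; Osei loses to Hoang; Chen loses to Kwan; Diaz loses to Kwan). The majority relation contains the cycle Kwan beats Hoang beats Osei beats Kwan, so there is no Condorcet winner.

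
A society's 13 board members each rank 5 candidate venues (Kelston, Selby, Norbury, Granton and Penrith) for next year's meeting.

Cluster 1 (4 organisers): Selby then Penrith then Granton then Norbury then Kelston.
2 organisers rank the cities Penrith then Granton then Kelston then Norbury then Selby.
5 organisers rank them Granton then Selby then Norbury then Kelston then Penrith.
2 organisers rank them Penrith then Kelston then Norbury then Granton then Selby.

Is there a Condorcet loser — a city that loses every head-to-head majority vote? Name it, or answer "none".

Pairwise majorities:
Kelston vs Selby: Kelston preferred on 2+2 = 4 ballots; Selby wins 9–4.
Kelston vs Norbury: Norbury wins 9–4.
Kelston vs Granton: 2 to 11, Granton.
Kelston vs Penrith: Penrith, 8–5.
Selby vs Norbury: Selby preferred on 4+5 = 9 ballots; Selby wins 9–4.
Selby vs Granton: Selby is ranked higher on 4 ballots, Granton on 9. Granton wins 9–4.
Selby vs Penrith: Selby is ranked higher on 4+5 = 9 ballots, Penrith on 4. Selby wins 9–4.
Norbury vs Granton: Granton wins 11–2.
Norbury–Penrith: Penrith 8–5.
Granton vs Penrith: 5 to 8, Penrith.
Only Kelston has no wins; Kelston is the Condorcet loser.

Kelston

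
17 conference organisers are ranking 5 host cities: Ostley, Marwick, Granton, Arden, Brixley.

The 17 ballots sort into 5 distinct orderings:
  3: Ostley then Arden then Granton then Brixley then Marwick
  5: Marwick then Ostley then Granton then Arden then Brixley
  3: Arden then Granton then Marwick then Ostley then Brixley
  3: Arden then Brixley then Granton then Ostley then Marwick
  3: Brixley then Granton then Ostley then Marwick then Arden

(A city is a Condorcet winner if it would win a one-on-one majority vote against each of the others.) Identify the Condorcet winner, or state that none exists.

none

Pairwise majorities:
Ostley vs Marwick: Ostley, 9–8.
Ostley–Granton: Granton 9–8.
Ostley vs Arden: Ostley, 11–6.
Ostley vs Brixley: Ostley wins 11–6.
Marwick vs Granton: Granton, 12–5.
Marwick vs Arden: Arden wins 9–8.
Marwick vs Brixley: Brixley, 9–8.
Granton vs Arden: Arden wins 9–8.
Granton vs Brixley: Granton, 11–6.
Arden vs Brixley: Arden wins 14–3.
No city is unbeaten: Ostley loses to Granton; Marwick loses to Ostley; Granton loses to Arden; Arden loses to Ostley; Brixley loses to Ostley. In particular Ostley beats Arden beats Granton beats Ostley is a majority cycle — no Condorcet winner exists.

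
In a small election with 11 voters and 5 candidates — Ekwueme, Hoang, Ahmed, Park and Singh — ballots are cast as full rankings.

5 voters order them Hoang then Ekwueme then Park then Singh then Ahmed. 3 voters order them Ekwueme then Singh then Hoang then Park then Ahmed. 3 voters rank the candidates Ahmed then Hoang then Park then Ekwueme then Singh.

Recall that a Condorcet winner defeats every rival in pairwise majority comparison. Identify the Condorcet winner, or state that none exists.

Hoang

Check each pair by majority over 11 ballots:
Ekwueme vs Hoang: 3 for Ekwueme, 8 for Hoang — Hoang by 8–3.
Ekwueme–Ahmed: Ekwueme 8–3.
Ekwueme vs Park: Ekwueme preferred on 5+3 = 8 ballots; Ekwueme wins 8–3.
Ekwueme–Singh: Ekwueme 11–0.
Hoang vs Ahmed: Hoang wins 8–3.
Hoang–Park: Hoang 11–0.
Hoang vs Singh: 5+3 = 8 for Hoang, 3 for Singh — Hoang by 8–3.
Ahmed vs Park: 3 for Ahmed, 8 for Park — Park by 8–3.
Ahmed vs Singh: Ahmed preferred on 3 ballots; Singh wins 8–3.
Park vs Singh: Park wins 8–3.
Hoang beats each of Ekwueme, Ahmed, Park, Singh — Hoang is the Condorcet winner.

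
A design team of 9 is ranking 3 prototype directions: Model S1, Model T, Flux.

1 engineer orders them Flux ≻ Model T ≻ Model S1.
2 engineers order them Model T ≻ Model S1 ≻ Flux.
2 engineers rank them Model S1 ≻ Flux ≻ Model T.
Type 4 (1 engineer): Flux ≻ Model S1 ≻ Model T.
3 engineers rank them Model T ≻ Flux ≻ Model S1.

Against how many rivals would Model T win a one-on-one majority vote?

Model T against each rival (9 engineers):
Model T–Model S1: Model T 6–3.
Model T vs Flux: Model T wins 5–4.
Model T beats Model S1, Flux — 2 pairwise wins.

2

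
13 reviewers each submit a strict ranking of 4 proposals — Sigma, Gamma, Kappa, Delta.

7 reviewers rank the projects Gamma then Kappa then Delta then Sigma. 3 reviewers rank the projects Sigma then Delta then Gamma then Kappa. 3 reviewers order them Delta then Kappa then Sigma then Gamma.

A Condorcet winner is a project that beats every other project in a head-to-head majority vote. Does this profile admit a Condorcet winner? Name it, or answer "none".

Head-to-head results (13 reviewers):
Sigma–Gamma: Gamma 7–6.
Sigma vs Kappa: Kappa, 10–3.
Sigma–Delta: Delta 10–3.
Gamma vs Kappa: Gamma, 10–3.
Gamma–Delta: Gamma 7–6.
Kappa vs Delta: Kappa, 7–6.
Only Gamma has no losses; Gamma is the Condorcet winner.

Gamma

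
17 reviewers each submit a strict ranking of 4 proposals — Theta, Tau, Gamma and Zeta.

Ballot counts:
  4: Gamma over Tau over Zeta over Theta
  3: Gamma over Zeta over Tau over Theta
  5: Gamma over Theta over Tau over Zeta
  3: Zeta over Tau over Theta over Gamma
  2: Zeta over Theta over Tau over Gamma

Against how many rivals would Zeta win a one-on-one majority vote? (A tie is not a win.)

1

Zeta against each rival (17 reviewers):
Zeta vs Theta: Zeta is ranked higher on 4+3+3+2 = 12 ballots, Theta on 5. Zeta wins 12–5.
Zeta vs Tau: 3+3+2 = 8 for Zeta, 9 for Tau — Tau by 9–8.
Zeta vs Gamma: Zeta preferred on 3+2 = 5 ballots; Gamma wins 12–5.
Zeta beats Theta; loses to Tau, Gamma — 1 pairwise win.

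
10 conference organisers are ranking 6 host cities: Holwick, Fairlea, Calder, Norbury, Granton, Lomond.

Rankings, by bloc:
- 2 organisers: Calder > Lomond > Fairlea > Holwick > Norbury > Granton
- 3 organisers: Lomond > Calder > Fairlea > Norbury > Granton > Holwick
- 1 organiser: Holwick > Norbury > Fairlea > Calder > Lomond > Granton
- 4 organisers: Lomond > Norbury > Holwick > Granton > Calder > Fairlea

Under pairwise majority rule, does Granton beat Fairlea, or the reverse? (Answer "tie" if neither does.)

Fairlea

Ballots ranking Granton above Fairlea: 4.
Ballots ranking Fairlea above Granton: 10 − 4 = 6.
Fairlea wins the head-to-head 6–4.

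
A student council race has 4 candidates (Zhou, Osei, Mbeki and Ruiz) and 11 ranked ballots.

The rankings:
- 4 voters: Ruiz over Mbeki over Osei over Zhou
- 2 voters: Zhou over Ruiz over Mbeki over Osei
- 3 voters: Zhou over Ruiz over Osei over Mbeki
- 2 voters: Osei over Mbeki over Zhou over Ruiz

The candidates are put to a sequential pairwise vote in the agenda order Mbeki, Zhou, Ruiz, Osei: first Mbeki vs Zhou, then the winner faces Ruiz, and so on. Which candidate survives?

Ruiz

Round 1: Mbeki vs Zhou — 6–5, Mbeki advances.
Round 2: Mbeki vs Ruiz — 2–9, Ruiz advances.
Round 3: Ruiz vs Osei — 9–2, Ruiz advances.
The agenda winner is Ruiz.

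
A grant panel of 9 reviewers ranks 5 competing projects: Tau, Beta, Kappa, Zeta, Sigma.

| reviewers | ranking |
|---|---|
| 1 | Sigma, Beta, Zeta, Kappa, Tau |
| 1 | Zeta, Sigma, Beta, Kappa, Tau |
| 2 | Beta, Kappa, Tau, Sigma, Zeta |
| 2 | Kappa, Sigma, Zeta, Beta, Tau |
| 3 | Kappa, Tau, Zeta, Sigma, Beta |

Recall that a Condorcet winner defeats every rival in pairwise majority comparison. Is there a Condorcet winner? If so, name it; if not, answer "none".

Kappa

Check each pair by majority over 9 ballots:
Tau vs Beta: Beta, 6–3.
Tau vs Kappa: Kappa wins 9–0.
Tau vs Zeta: Tau, 5–4.
Tau vs Sigma: Tau, 5–4.
Beta vs Kappa: Kappa, 5–4.
Beta–Zeta: Zeta 6–3.
Beta vs Sigma: Sigma wins 7–2.
Kappa vs Zeta: Kappa wins 7–2.
Kappa vs Sigma: Kappa wins 7–2.
Zeta vs Sigma: Sigma, 5–4.
Kappa defeats every rival head-to-head and is the Condorcet winner.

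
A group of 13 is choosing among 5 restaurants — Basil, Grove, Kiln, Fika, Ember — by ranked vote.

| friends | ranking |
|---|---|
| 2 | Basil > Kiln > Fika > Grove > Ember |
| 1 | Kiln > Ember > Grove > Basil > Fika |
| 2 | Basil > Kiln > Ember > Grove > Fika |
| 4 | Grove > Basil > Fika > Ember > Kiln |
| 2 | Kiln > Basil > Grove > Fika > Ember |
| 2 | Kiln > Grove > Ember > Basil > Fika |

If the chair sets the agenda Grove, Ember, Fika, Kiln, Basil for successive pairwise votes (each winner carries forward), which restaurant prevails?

Basil

Round 1: Grove vs Ember — 10–3, Grove advances.
Round 2: Grove vs Fika — 11–2, Grove advances.
Round 3: Grove vs Kiln — 4–9, Kiln advances.
Round 4: Kiln vs Basil — 5–8, Basil advances.
Basil survives the agenda.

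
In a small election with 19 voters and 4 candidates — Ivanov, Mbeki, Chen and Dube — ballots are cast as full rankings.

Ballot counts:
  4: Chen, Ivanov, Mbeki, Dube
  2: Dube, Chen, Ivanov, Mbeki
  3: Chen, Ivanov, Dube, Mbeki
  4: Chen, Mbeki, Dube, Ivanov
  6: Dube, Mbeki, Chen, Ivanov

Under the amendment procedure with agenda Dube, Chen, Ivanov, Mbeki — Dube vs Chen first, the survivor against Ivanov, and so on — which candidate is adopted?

Chen

Round 1: Dube vs Chen — 8–11, Chen advances.
Round 2: Chen vs Ivanov — 19–0, Chen advances.
Round 3: Chen vs Mbeki — 13–6, Chen advances.
The agenda winner is Chen.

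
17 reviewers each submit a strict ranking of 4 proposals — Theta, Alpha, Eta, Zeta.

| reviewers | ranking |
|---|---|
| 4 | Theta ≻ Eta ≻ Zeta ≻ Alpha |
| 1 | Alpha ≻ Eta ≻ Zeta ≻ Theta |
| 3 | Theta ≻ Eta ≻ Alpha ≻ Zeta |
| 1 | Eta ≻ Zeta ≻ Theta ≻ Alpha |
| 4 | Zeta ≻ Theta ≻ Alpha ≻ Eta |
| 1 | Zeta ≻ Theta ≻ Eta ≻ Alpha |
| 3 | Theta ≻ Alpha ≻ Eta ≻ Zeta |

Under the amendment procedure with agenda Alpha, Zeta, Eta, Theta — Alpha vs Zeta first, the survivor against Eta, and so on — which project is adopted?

Round 1: Alpha vs Zeta — 7–10, Zeta advances.
Round 2: Zeta vs Eta — 5–12, Eta advances.
Round 3: Eta vs Theta — 2–15, Theta advances.
Theta survives the agenda.

Theta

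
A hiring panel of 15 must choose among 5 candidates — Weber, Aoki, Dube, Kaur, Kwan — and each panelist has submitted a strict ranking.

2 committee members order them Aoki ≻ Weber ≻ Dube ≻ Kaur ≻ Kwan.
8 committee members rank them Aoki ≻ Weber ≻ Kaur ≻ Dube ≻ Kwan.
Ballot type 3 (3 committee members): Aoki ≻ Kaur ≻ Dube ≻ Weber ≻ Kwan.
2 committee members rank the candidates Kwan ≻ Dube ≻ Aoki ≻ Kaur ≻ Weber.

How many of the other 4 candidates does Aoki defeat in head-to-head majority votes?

4

Aoki against each rival (15 committee members):
Aoki vs Weber: Aoki, 15–0.
Aoki vs Dube: Aoki, 13–2.
Aoki vs Kaur: Aoki preferred on 2+8+3+2 = 15 ballots; Aoki wins 15–0.
Aoki vs Kwan: Aoki is ranked higher on 2+8+3 = 13 ballots, Kwan on 2. Aoki wins 13–2.
Aoki beats Weber, Dube, Kaur, Kwan — 4 pairwise wins.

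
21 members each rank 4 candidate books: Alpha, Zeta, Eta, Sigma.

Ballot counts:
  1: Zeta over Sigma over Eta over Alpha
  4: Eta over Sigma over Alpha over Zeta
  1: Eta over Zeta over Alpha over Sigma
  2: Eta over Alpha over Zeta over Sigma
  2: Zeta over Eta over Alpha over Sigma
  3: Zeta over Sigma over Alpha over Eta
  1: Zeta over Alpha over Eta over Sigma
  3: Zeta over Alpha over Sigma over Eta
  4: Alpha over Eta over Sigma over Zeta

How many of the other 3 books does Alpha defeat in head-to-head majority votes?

Alpha against each rival (21 members):
Alpha–Zeta: Zeta 11–10.
Alpha vs Eta: Alpha wins 11–10.
Alpha vs Sigma: Alpha wins 13–8.
Alpha beats Eta, Sigma; loses to Zeta — 2 pairwise wins.

2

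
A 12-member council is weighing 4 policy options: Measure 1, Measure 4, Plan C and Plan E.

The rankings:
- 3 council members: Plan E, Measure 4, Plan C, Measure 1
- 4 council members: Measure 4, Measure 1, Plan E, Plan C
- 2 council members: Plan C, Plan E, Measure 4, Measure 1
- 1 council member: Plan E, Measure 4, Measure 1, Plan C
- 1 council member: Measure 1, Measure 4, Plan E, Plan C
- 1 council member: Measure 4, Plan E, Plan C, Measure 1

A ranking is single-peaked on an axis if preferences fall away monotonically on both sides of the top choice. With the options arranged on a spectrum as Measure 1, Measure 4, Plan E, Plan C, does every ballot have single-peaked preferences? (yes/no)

yes

Axis positions: Measure 1=1, Measure 4=2, Plan E=3, Plan C=4.
Faction 1 (peak Plan E at position 3): ranking walks positions 3-2-4-1, expanding outward from the peak — single-peaked.
Faction 2 (peak Measure 4 at position 2): ranking walks positions 2-1-3-4, expanding outward from the peak — single-peaked.
Faction 3 (peak Plan C at position 4): ranking walks positions 4-3-2-1, expanding outward from the peak — single-peaked.
Faction 4 (peak Plan E at position 3): ranking walks positions 3-2-1-4, expanding outward from the peak — single-peaked.
Faction 5 (peak Measure 1 at position 1): ranking walks positions 1-2-3-4, expanding outward from the peak — single-peaked.
Faction 6 (peak Measure 4 at position 2): ranking walks positions 2-3-4-1, expanding outward from the peak — single-peaked.
Every ranking is single-peaked on this axis.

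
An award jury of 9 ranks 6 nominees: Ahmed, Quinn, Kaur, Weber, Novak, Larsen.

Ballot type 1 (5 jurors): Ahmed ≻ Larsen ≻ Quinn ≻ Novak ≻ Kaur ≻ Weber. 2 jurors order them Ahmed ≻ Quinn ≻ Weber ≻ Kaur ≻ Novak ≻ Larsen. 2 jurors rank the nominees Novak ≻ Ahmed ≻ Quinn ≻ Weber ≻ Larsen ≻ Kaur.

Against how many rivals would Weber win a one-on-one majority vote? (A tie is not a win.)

0

Weber against each rival (9 jurors):
Weber vs Ahmed: Ahmed wins 9–0.
Weber vs Quinn: Quinn, 9–0.
Weber vs Kaur: 2+2 = 4 for Weber, 5 for Kaur — Kaur by 5–4.
Weber vs Novak: Novak, 7–2.
Weber vs Larsen: Larsen, 5–4.
Weber beats no one; loses to Ahmed, Quinn, Kaur, Novak, Larsen — 0 pairwise wins.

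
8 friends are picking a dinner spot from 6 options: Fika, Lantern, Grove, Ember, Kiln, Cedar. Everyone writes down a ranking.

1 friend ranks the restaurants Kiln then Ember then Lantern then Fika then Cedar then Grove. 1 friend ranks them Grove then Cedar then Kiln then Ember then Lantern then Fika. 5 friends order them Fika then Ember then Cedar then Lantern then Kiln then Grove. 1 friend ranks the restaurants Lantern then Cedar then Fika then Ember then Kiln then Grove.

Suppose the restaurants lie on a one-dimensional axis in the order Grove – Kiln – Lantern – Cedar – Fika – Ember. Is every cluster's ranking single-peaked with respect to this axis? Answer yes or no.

Axis positions: Grove=1, Kiln=2, Lantern=3, Cedar=4, Fika=5, Ember=6.
Cluster 1: ranking walks positions 2-6-3-5-4-1; Ember is ranked above Lantern even though Lantern lies between Ember and the peak Kiln on the axis — preferences dip and rise again. Not single-peaked.
Cluster 2: ranking walks positions 1-4-2-6-3-5; Cedar is ranked above Kiln even though Kiln lies between Cedar and the peak Grove on the axis — preferences dip and rise again. Not single-peaked.
Cluster 3 (peak Fika at position 5): ranking walks positions 5-6-4-3-2-1, expanding outward from the peak — single-peaked.
Cluster 4 (peak Lantern at position 3): ranking walks positions 3-4-5-6-2-1, expanding outward from the peak — single-peaked.
Cluster 1 violates single-peakedness, so the profile is not single-peaked on this axis.

no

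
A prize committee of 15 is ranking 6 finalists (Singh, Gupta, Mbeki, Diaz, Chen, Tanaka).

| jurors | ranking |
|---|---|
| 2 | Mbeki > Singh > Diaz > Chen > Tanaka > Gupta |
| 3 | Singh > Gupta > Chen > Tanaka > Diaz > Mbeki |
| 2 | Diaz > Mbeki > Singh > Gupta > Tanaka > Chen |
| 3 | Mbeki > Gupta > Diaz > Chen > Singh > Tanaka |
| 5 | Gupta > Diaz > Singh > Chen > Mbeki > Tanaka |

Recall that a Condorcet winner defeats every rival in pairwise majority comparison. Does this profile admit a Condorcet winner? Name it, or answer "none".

Gupta

Pairwise majorities:
Singh–Gupta: Gupta 8–7.
Singh vs Mbeki: Singh wins 8–7.
Singh vs Diaz: Diaz wins 10–5.
Singh vs Chen: Singh wins 12–3.
Singh vs Tanaka: Singh, 15–0.
Gupta–Mbeki: Gupta 8–7.
Gupta–Diaz: Gupta 11–4.
Gupta vs Chen: Gupta wins 13–2.
Gupta–Tanaka: Gupta 13–2.
Mbeki vs Diaz: Diaz, 10–5.
Mbeki vs Chen: Chen wins 8–7.
Mbeki vs Tanaka: Mbeki wins 12–3.
Diaz vs Chen: Diaz, 12–3.
Diaz–Tanaka: Diaz 12–3.
Chen vs Tanaka: Chen wins 13–2.
Gupta wins every pairwise contest, so Gupta is the Condorcet winner.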